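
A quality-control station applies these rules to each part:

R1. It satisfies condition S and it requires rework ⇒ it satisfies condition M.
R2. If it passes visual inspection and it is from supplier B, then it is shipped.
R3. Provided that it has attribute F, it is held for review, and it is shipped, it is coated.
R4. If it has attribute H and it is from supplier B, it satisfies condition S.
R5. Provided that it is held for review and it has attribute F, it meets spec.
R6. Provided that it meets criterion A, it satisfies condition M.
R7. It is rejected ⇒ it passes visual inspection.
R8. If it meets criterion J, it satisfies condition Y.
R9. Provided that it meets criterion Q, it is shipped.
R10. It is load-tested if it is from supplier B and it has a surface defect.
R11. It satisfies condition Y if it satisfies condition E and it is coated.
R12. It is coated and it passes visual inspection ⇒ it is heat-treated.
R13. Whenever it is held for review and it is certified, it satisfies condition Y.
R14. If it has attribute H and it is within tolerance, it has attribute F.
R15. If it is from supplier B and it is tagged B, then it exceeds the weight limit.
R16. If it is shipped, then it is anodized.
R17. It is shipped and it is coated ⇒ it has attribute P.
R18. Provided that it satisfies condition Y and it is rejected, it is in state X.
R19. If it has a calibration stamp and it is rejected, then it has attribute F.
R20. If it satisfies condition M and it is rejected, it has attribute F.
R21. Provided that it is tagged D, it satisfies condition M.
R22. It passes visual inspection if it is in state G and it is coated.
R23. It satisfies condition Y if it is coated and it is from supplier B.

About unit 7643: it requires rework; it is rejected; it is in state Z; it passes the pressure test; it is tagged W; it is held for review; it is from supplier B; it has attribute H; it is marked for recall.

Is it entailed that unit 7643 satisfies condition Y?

By R4 (it has attribute H, it is from supplier B): it satisfies condition S.
By R7 (it is rejected): it passes visual inspection.
By R1 (it satisfies condition S, it requires rework): it satisfies condition M.
By R2 (it passes visual inspection, it is from supplier B): it is shipped.
By R20 (it satisfies condition M, it is rejected): it has attribute F.
By R3 (it has attribute F, it is held for review, it is shipped): it is coated.
By R23 (it is coated, it is from supplier B): it satisfies condition Y.

Yes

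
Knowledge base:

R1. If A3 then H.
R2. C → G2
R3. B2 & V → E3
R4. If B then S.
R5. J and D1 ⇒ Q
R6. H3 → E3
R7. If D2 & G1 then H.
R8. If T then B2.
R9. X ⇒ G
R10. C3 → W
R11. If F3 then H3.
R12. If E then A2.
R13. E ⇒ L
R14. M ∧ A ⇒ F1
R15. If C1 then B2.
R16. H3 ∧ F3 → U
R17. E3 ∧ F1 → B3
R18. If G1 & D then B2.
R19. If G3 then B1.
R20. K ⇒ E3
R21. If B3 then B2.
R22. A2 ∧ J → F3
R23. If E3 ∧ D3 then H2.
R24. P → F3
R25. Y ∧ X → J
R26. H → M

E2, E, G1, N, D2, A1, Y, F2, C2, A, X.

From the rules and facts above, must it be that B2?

H  (by R7: D2, G1)
A2  (by R12: E)
J  (by R25: Y, X)
M  (by R26: H)
F1  (by R14: M, A)
F3  (by R22: A2, J)
H3  (by R11: F3)
E3  (by R6: H3)
B3  (by R17: E3, F1)
B2  (by R21: B3)

Yes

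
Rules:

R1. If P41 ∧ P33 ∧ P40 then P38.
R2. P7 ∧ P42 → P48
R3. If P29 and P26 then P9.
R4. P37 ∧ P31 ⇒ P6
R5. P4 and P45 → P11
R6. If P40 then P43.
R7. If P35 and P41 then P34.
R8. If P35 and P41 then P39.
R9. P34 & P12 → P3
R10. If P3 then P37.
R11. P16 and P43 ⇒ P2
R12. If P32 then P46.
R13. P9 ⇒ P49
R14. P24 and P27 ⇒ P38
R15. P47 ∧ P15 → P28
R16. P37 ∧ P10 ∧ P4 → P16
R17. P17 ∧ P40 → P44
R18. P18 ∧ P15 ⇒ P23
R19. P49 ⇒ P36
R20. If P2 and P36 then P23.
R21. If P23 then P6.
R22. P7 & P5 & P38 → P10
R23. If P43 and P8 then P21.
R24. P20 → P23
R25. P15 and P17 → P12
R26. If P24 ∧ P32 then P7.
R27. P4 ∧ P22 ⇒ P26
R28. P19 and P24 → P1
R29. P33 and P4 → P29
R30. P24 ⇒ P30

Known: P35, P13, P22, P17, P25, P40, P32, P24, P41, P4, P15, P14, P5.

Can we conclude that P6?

No

Forward chaining from the given facts derives: P43, P34, P39, P46, P44, P12, P7, P26, P30, P3, P37.
Rules concluding P6: R4 needs P31; R21 needs P23 — none of these are established.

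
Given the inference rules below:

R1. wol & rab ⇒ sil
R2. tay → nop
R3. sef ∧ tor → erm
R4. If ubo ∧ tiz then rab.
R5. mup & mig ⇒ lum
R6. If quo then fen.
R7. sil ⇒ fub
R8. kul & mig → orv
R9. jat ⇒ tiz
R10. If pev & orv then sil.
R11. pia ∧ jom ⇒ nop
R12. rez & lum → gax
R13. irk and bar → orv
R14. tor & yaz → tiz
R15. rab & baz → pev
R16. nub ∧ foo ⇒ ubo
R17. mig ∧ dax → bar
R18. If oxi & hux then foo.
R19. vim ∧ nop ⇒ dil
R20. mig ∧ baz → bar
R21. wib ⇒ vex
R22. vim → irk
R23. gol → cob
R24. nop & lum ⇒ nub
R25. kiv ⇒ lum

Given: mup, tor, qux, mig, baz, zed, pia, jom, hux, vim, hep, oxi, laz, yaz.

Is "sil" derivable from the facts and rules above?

lum  (by R5: mup, mig)
nop  (by R11: pia, jom)
tiz  (by R14: tor, yaz)
foo  (by R18: oxi, hux)
bar  (by R20: mig, baz)
irk  (by R22: vim)
nub  (by R24: nop, lum)
orv  (by R13: irk, bar)
ubo  (by R16: nub, foo)
rab  (by R4: ubo, tiz)
pev  (by R15: rab, baz)
sil  (by R10: pev, orv)

Yes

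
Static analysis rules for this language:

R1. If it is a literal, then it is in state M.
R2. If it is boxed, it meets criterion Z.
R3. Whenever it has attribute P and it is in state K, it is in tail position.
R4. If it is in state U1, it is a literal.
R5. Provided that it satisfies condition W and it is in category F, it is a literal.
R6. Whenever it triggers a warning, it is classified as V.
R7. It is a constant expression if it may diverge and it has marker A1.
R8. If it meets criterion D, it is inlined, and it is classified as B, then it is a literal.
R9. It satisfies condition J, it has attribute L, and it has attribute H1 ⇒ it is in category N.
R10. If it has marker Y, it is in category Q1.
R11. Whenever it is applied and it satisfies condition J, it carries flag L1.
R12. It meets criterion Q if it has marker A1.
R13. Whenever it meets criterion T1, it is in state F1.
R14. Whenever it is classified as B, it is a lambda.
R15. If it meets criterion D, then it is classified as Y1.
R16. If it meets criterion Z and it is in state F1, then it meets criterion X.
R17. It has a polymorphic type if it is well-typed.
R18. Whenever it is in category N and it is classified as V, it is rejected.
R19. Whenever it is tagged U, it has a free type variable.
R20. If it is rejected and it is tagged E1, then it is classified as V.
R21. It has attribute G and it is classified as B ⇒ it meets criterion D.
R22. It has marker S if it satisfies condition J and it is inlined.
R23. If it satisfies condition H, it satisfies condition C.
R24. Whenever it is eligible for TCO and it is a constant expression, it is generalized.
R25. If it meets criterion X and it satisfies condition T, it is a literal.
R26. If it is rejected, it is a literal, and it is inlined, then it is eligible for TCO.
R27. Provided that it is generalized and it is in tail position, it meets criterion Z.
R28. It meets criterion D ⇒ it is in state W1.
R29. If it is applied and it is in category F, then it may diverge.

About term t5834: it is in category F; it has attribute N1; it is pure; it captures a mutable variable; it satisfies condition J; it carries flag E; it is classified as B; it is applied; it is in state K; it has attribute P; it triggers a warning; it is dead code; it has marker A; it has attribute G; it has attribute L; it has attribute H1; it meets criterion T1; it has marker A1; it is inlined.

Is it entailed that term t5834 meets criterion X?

By R3 (it has attribute P, it is in state K): it is in tail position.
By R6 (it triggers a warning): it is classified as V.
By R9 (it satisfies condition J, it has attribute L, it has attribute H1): it is in category N.
By R13 (it meets criterion T1): it is in state F1.
By R18 (it is in category N, it is classified as V): it is rejected.
By R21 (it has attribute G, it is classified as B): it meets criterion D.
By R29 (it is applied, it is in category F): it may diverge.
By R7 (it may diverge, it has marker A1): it is a constant expression.
By R8 (it meets criterion D, it is inlined, it is classified as B): it is a literal.
By R26 (it is rejected, it is a literal, it is inlined): it is eligible for TCO.
By R24 (it is eligible for TCO, it is a constant expression): it is generalized.
By R27 (it is generalized, it is in tail position): it meets criterion Z.
By R16 (it meets criterion Z, it is in state F1): it meets criterion X.

Yes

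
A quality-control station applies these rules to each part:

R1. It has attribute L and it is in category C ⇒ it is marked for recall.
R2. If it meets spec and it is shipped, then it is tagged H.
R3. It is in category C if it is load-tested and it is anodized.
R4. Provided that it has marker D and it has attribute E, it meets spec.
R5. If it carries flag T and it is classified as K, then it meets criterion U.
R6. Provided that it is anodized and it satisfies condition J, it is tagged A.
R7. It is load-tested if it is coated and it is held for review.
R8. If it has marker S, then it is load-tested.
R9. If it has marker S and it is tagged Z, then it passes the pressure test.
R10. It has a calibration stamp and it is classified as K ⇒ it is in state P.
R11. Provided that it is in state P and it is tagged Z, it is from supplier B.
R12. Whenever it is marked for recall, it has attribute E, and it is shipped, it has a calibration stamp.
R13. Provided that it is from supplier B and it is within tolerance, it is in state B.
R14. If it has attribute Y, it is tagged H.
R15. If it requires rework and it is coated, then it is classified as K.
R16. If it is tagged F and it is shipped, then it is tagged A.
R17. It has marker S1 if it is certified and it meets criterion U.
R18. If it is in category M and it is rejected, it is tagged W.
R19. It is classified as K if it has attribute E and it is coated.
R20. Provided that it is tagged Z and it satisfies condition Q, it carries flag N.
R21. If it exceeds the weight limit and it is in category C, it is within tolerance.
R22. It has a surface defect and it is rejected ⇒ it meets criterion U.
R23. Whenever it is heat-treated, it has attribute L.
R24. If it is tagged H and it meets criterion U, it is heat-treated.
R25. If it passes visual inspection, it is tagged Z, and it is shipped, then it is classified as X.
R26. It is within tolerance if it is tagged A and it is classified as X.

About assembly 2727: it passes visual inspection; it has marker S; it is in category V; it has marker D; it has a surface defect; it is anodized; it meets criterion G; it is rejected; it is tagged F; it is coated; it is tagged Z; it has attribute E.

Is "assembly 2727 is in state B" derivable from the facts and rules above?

Forward chaining from the given facts derives: meets spec, is load-tested, passes the pressure test, is classified as K, meets criterion U, is in category C.
The only rule concluding "it is in state B" is R13, which needs "it is from supplier B"; that is never established.

No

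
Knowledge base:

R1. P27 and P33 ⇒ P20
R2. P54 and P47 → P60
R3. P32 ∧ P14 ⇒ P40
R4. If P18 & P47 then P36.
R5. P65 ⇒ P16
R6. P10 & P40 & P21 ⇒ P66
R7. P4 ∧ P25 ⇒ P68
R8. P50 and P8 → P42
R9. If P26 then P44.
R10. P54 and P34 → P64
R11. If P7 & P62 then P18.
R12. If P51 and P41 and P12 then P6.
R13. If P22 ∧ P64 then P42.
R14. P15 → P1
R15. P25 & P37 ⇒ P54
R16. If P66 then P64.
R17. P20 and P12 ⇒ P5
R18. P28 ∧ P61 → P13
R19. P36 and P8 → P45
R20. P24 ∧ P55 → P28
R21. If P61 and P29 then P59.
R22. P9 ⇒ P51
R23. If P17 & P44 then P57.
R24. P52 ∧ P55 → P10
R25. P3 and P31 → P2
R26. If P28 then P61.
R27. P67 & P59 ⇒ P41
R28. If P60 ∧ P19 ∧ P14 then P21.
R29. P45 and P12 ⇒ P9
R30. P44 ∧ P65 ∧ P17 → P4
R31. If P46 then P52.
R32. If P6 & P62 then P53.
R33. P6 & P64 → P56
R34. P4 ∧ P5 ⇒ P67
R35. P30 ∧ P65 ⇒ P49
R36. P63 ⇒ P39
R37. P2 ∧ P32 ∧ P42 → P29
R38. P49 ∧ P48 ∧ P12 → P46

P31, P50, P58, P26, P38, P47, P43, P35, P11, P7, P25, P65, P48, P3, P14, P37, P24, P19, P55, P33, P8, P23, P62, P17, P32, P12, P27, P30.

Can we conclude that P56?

Yes

P20  (by R1: P27, P33)
P40  (by R3: P32, P14)
P42  (by R8: P50, P8)
P44  (by R9: P26)
P18  (by R11: P7, P62)
P54  (by R15: P25, P37)
P5  (by R17: P20, P12)
P28  (by R20: P24, P55)
P2  (by R25: P3, P31)
P61  (by R26: P28)
P4  (by R30: P44, P65, P17)
P67  (by R34: P4, P5)
P49  (by R35: P30, P65)
P29  (by R37: P2, P32, P42)
P46  (by R38: P49, P48, P12)
P60  (by R2: P54, P47)
P36  (by R4: P18, P47)
P45  (by R19: P36, P8)
P59  (by R21: P61, P29)
P41  (by R27: P67, P59)
P21  (by R28: P60, P19, P14)
P9  (by R29: P45, P12)
P52  (by R31: P46)
P51  (by R22: P9)
P10  (by R24: P52, P55)
P66  (by R6: P10, P40, P21)
P6  (by R12: P51, P41, P12)
P64  (by R16: P66)
P56  (by R33: P6, P64)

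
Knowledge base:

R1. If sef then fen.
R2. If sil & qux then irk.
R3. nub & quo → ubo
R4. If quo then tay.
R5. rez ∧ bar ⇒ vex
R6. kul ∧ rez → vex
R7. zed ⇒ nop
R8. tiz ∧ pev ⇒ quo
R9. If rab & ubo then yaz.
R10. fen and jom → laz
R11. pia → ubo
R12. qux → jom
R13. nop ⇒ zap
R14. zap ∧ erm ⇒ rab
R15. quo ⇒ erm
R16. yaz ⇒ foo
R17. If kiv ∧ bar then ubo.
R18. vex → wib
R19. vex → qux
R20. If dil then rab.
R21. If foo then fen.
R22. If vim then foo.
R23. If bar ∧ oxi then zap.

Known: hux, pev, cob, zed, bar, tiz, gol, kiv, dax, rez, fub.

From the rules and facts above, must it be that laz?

vex  (by R5: rez, bar)
nop  (by R7: zed)
quo  (by R8: tiz, pev)
zap  (by R13: nop)
erm  (by R15: quo)
ubo  (by R17: kiv, bar)
qux  (by R19: vex)
jom  (by R12: qux)
rab  (by R14: zap, erm)
yaz  (by R9: rab, ubo)
foo  (by R16: yaz)
fen  (by R21: foo)
laz  (by R10: fen, jom)

Yes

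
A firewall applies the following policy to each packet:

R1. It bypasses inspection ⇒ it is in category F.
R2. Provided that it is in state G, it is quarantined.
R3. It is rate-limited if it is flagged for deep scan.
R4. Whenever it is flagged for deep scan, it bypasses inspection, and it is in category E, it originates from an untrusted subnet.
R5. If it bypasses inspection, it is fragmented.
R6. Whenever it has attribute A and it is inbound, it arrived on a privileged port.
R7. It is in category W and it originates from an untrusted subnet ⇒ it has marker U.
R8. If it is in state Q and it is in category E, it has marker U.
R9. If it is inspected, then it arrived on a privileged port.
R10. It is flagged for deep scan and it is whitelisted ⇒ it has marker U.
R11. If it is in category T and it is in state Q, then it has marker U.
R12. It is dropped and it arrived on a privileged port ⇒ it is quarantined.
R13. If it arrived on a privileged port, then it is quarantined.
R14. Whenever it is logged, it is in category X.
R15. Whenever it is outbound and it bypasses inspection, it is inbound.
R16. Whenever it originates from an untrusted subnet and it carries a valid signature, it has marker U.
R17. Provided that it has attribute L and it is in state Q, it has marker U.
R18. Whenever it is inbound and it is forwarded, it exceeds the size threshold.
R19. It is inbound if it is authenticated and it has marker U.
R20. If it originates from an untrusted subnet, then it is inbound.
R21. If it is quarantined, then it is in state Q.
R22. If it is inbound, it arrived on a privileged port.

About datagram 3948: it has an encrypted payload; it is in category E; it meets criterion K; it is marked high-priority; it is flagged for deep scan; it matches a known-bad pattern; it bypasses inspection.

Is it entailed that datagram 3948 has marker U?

Yes

By R4 (it is flagged for deep scan, it bypasses inspection, it is in category E): it originates from an untrusted subnet.
By R20 (it originates from an untrusted subnet): it is inbound.
By R22 (it is inbound): it arrived on a privileged port.
By R13 (it arrived on a privileged port): it is quarantined.
By R21 (it is quarantined): it is in state Q.
By R8 (it is in state Q, it is in category E): it has marker U.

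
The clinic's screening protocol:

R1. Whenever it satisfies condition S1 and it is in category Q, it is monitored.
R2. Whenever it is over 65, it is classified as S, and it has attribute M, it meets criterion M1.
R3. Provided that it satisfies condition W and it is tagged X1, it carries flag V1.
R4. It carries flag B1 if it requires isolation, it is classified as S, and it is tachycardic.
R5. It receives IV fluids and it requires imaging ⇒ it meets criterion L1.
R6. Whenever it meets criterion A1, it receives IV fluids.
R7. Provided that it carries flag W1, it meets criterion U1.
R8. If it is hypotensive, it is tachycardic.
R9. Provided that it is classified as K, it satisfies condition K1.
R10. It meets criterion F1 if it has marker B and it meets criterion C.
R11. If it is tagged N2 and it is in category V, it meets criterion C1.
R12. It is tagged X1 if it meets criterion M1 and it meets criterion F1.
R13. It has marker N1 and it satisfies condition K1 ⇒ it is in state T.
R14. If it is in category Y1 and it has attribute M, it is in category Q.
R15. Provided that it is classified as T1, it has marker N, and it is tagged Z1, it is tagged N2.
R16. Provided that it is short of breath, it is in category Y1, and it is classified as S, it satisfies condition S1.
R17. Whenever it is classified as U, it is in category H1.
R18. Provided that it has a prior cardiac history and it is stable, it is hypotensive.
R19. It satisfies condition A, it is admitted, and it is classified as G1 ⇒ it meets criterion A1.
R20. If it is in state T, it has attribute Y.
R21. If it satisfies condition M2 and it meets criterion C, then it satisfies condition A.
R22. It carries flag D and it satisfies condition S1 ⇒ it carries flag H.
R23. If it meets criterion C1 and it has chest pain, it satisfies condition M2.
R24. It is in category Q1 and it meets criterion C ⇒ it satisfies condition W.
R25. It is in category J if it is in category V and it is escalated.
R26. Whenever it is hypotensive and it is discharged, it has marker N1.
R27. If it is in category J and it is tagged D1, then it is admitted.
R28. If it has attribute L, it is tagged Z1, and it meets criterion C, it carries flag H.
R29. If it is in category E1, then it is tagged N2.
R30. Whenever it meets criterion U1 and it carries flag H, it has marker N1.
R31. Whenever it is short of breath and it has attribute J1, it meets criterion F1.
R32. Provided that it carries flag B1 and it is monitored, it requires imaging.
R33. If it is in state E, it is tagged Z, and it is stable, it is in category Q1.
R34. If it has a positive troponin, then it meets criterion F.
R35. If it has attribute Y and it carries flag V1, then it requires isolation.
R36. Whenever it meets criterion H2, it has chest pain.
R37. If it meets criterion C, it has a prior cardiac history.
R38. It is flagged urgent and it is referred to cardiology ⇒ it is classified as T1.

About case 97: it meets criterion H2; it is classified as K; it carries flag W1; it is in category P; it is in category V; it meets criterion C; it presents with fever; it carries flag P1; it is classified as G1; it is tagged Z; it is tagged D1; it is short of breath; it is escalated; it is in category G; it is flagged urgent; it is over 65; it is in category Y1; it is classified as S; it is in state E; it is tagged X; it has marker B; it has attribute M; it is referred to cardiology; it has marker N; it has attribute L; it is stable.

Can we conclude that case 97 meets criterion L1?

Forward chaining from the given facts derives: meets criterion M1, meets criterion U1, satisfies condition K1, meets criterion F1, is tagged X1, is in category Q, satisfies condition S1, is in category J, is admitted, is in category Q1, has chest pain, has a prior cardiac history, is classified as T1, is monitored, is hypotensive, satisfies condition W, carries flag V1, is tachycardic.
The only rule concluding "it meets criterion L1" is R5, which needs "it receives IV fluids"; that is never established.

No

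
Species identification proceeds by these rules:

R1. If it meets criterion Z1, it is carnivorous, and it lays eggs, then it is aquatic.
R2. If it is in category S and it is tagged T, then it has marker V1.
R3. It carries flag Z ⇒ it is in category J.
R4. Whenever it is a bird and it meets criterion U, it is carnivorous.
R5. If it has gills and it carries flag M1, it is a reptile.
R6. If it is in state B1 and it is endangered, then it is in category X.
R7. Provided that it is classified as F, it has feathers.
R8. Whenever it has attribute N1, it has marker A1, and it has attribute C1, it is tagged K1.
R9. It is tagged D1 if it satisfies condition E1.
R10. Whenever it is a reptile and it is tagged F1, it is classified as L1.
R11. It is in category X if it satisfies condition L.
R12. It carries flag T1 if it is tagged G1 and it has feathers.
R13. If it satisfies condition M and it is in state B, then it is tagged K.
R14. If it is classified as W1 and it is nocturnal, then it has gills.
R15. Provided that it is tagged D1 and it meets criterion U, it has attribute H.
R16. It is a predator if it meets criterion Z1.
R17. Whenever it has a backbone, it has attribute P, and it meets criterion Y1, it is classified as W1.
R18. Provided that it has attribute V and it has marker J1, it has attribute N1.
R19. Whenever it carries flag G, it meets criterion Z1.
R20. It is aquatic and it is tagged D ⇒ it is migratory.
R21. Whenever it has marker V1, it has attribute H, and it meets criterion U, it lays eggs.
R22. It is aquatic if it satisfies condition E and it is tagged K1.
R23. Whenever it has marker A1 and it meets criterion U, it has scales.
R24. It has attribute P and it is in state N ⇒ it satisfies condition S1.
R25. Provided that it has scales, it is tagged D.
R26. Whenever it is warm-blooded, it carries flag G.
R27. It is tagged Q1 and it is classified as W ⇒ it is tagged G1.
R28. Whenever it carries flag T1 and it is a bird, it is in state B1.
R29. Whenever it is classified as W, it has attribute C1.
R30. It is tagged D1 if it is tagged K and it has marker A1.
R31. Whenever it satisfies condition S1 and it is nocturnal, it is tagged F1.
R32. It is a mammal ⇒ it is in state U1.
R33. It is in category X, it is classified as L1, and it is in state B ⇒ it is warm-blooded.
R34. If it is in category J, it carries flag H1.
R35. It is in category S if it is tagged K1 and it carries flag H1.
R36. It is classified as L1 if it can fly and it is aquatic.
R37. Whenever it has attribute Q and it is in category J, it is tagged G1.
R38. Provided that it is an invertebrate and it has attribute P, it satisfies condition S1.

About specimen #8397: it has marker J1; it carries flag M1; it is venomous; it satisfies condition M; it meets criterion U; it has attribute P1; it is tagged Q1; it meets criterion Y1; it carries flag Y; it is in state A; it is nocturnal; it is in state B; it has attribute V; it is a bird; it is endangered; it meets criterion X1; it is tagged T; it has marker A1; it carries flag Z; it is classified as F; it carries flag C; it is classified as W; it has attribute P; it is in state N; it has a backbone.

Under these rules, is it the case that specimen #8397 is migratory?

Yes

By R3 (it carries flag Z): it is in category J.
By R4 (it is a bird, it meets criterion U): it is carnivorous.
By R7 (it is classified as F): it has feathers.
By R13 (it satisfies condition M, it is in state B): it is tagged K.
By R17 (it has a backbone, it has attribute P, it meets criterion Y1): it is classified as W1.
By R18 (it has attribute V, it has marker J1): it has attribute N1.
By R23 (it has marker A1, it meets criterion U): it has scales.
By R24 (it has attribute P, it is in state N): it satisfies condition S1.
By R25 (it has scales): it is tagged D.
By R27 (it is tagged Q1, it is classified as W): it is tagged G1.
By R29 (it is classified as W): it has attribute C1.
By R30 (it is tagged K, it has marker A1): it is tagged D1.
By R31 (it satisfies condition S1, it is nocturnal): it is tagged F1.
By R34 (it is in category J): it carries flag H1.
By R8 (it has attribute N1, it has marker A1, it has attribute C1): it is tagged K1.
By R12 (it is tagged G1, it has feathers): it carries flag T1.
By R14 (it is classified as W1, it is nocturnal): it has gills.
By R15 (it is tagged D1, it meets criterion U): it has attribute H.
By R28 (it carries flag T1, it is a bird): it is in state B1.
By R35 (it is tagged K1, it carries flag H1): it is in category S.
By R2 (it is in category S, it is tagged T): it has marker V1.
By R5 (it has gills, it carries flag M1): it is a reptile.
By R6 (it is in state B1, it is endangered): it is in category X.
By R10 (it is a reptile, it is tagged F1): it is classified as L1.
By R21 (it has marker V1, it has attribute H, it meets criterion U): it lays eggs.
By R33 (it is in category X, it is classified as L1, it is in state B): it is warm-blooded.
By R26 (it is warm-blooded): it carries flag G.
By R19 (it carries flag G): it meets criterion Z1.
By R1 (it meets criterion Z1, it is carnivorous, it lays eggs): it is aquatic.
By R20 (it is aquatic, it is tagged D): it is migratory.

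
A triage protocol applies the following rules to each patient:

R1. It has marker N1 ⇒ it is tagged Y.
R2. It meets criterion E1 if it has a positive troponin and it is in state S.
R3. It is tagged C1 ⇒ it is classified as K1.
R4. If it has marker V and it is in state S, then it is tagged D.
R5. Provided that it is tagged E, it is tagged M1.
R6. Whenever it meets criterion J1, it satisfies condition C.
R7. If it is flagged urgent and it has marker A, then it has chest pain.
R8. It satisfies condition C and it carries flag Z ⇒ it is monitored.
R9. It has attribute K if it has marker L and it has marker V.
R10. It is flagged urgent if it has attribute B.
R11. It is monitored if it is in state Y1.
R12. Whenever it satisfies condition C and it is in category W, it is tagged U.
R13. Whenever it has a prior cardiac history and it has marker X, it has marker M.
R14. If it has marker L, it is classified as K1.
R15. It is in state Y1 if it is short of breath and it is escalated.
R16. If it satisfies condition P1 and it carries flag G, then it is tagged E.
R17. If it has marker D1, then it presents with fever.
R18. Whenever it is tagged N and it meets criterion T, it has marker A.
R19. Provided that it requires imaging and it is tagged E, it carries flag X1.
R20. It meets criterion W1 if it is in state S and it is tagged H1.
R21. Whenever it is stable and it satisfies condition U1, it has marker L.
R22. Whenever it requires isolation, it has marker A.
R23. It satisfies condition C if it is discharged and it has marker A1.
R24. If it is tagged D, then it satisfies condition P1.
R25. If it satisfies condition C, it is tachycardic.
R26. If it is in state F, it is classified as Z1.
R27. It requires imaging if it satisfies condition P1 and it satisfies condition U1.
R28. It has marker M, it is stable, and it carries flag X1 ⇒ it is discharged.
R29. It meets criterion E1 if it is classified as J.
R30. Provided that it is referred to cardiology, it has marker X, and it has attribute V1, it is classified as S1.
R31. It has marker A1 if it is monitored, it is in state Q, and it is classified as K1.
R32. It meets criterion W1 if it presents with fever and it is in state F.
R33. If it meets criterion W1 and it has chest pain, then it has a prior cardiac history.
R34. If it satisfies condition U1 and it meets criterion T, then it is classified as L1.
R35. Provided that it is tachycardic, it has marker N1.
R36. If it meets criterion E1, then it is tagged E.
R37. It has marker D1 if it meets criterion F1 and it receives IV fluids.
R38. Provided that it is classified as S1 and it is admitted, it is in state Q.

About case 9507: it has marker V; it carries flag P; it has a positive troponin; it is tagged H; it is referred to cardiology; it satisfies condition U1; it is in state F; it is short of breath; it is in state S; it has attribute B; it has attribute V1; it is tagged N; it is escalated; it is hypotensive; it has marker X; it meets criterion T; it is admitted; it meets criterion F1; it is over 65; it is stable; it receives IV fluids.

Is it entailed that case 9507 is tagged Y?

By R2 (it has a positive troponin, it is in state S): it meets criterion E1.
By R4 (it has marker V, it is in state S): it is tagged D.
By R10 (it has attribute B): it is flagged urgent.
By R15 (it is short of breath, it is escalated): it is in state Y1.
By R18 (it is tagged N, it meets criterion T): it has marker A.
By R21 (it is stable, it satisfies condition U1): it has marker L.
By R24 (it is tagged D): it satisfies condition P1.
By R27 (it satisfies condition P1, it satisfies condition U1): it requires imaging.
By R30 (it is referred to cardiology, it has marker X, it has attribute V1): it is classified as S1.
By R36 (it meets criterion E1): it is tagged E.
By R37 (it meets criterion F1, it receives IV fluids): it has marker D1.
By R38 (it is classified as S1, it is admitted): it is in state Q.
By R7 (it is flagged urgent, it has marker A): it has chest pain.
By R11 (it is in state Y1): it is monitored.
By R14 (it has marker L): it is classified as K1.
By R17 (it has marker D1): it presents with fever.
By R19 (it requires imaging, it is tagged E): it carries flag X1.
By R31 (it is monitored, it is in state Q, it is classified as K1): it has marker A1.
By R32 (it presents with fever, it is in state F): it meets criterion W1.
By R33 (it meets criterion W1, it has chest pain): it has a prior cardiac history.
By R13 (it has a prior cardiac history, it has marker X): it has marker M.
By R28 (it has marker M, it is stable, it carries flag X1): it is discharged.
By R23 (it is discharged, it has marker A1): it satisfies condition C.
By R25 (it satisfies condition C): it is tachycardic.
By R35 (it is tachycardic): it has marker N1.
By R1 (it has marker N1): it is tagged Y.

Yes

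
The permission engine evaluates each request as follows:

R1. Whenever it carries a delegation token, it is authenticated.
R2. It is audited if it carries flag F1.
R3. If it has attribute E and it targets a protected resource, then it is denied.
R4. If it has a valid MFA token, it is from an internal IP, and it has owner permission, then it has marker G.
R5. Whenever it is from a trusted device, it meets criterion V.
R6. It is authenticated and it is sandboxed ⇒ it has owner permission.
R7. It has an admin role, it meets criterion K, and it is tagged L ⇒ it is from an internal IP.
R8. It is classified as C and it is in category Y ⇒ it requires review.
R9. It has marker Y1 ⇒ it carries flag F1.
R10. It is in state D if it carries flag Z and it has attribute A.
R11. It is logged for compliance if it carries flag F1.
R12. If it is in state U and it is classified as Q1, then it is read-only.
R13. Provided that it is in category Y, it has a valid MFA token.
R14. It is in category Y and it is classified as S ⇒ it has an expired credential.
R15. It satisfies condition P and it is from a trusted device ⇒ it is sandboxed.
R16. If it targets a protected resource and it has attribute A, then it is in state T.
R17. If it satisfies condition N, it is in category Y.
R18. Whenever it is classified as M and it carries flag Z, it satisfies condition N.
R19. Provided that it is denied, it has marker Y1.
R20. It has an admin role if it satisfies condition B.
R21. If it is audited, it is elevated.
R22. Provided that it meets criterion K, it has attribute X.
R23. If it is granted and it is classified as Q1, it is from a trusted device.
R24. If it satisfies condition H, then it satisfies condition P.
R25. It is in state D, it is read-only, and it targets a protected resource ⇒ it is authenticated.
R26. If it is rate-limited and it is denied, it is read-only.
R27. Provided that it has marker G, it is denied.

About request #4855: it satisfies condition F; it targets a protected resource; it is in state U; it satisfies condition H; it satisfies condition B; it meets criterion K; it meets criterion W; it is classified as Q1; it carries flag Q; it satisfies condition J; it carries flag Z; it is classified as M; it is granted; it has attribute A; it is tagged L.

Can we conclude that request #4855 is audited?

Yes

By R10 (it carries flag Z, it has attribute A): it is in state D.
By R12 (it is in state U, it is classified as Q1): it is read-only.
By R18 (it is classified as M, it carries flag Z): it satisfies condition N.
By R20 (it satisfies condition B): it has an admin role.
By R23 (it is granted, it is classified as Q1): it is from a trusted device.
By R24 (it satisfies condition H): it satisfies condition P.
By R25 (it is in state D, it is read-only, it targets a protected resource): it is authenticated.
By R7 (it has an admin role, it meets criterion K, it is tagged L): it is from an internal IP.
By R15 (it satisfies condition P, it is from a trusted device): it is sandboxed.
By R17 (it satisfies condition N): it is in category Y.
By R6 (it is authenticated, it is sandboxed): it has owner permission.
By R13 (it is in category Y): it has a valid MFA token.
By R4 (it has a valid MFA token, it is from an internal IP, it has owner permission): it has marker G.
By R27 (it has marker G): it is denied.
By R19 (it is denied): it has marker Y1.
By R9 (it has marker Y1): it carries flag F1.
By R2 (it carries flag F1): it is audited.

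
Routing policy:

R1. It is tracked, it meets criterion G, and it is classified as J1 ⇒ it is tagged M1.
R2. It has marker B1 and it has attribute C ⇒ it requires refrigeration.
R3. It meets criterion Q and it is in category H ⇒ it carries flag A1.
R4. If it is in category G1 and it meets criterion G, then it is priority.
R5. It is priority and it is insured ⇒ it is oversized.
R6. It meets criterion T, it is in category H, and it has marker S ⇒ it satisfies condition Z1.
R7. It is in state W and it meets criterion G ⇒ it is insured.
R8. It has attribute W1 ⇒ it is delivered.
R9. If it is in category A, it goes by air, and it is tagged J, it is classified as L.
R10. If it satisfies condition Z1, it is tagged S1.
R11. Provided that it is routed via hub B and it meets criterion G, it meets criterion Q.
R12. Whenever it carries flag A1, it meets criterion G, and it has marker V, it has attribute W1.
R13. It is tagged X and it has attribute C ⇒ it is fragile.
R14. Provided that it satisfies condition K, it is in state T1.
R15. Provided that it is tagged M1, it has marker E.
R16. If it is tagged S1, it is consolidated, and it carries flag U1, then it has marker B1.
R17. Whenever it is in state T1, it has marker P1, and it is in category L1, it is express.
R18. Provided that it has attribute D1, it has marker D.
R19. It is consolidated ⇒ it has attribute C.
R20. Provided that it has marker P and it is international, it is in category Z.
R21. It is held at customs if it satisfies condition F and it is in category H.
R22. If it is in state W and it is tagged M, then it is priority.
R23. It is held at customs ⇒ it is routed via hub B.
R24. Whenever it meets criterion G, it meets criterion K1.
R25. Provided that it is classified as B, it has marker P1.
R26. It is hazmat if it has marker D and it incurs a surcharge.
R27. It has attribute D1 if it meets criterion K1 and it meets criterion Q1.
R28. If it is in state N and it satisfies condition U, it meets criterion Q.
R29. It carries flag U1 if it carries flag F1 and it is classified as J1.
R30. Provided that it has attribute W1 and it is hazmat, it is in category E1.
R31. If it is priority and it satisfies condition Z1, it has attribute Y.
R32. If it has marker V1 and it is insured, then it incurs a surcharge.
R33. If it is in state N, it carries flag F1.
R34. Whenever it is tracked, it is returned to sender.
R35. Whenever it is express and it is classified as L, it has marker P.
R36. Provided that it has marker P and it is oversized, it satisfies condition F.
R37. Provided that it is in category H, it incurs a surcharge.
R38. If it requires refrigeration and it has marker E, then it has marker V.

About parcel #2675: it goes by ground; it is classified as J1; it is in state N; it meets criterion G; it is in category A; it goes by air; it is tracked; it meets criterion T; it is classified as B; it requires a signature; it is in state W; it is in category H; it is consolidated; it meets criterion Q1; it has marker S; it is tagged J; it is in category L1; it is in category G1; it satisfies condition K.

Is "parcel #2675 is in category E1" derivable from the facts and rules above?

By R1 (it is tracked, it meets criterion G, it is classified as J1): it is tagged M1.
By R4 (it is in category G1, it meets criterion G): it is priority.
By R6 (it meets criterion T, it is in category H, it has marker S): it satisfies condition Z1.
By R7 (it is in state W, it meets criterion G): it is insured.
By R9 (it is in category A, it goes by air, it is tagged J): it is classified as L.
By R10 (it satisfies condition Z1): it is tagged S1.
By R14 (it satisfies condition K): it is in state T1.
By R15 (it is tagged M1): it has marker E.
By R19 (it is consolidated): it has attribute C.
By R24 (it meets criterion G): it meets criterion K1.
By R25 (it is classified as B): it has marker P1.
By R27 (it meets criterion K1, it meets criterion Q1): it has attribute D1.
By R33 (it is in state N): it carries flag F1.
By R37 (it is in category H): it incurs a surcharge.
By R5 (it is priority, it is insured): it is oversized.
By R17 (it is in state T1, it has marker P1, it is in category L1): it is express.
By R18 (it has attribute D1): it has marker D.
By R26 (it has marker D, it incurs a surcharge): it is hazmat.
By R29 (it carries flag F1, it is classified as J1): it carries flag U1.
By R35 (it is express, it is classified as L): it has marker P.
By R36 (it has marker P, it is oversized): it satisfies condition F.
By R16 (it is tagged S1, it is consolidated, it carries flag U1): it has marker B1.
By R21 (it satisfies condition F, it is in category H): it is held at customs.
By R23 (it is held at customs): it is routed via hub B.
By R2 (it has marker B1, it has attribute C): it requires refrigeration.
By R11 (it is routed via hub B, it meets criterion G): it meets criterion Q.
By R38 (it requires refrigeration, it has marker E): it has marker V.
By R3 (it meets criterion Q, it is in category H): it carries flag A1.
By R12 (it carries flag A1, it meets criterion G, it has marker V): it has attribute W1.
By R30 (it has attribute W1, it is hazmat): it is in category E1.

Yes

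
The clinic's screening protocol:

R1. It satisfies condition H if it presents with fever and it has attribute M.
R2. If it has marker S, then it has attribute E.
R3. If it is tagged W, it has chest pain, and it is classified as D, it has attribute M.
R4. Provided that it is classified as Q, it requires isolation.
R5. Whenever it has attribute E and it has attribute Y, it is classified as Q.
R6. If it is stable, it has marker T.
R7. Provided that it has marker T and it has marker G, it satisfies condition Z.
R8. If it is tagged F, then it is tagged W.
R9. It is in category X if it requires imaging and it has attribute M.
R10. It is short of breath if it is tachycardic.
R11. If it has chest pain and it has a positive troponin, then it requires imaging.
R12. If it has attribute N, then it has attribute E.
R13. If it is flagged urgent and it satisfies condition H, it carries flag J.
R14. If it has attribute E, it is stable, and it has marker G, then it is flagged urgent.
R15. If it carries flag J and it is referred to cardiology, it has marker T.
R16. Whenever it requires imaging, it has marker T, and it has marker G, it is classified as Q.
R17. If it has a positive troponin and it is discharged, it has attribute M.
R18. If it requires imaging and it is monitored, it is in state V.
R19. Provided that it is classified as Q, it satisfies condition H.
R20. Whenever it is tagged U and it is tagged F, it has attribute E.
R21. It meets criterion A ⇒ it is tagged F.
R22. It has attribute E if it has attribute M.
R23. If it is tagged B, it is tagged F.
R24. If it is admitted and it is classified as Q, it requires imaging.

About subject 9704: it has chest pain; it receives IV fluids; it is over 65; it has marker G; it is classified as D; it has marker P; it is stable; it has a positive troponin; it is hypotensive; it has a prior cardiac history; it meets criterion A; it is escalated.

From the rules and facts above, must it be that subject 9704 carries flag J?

By R6 (it is stable): it has marker T.
By R11 (it has chest pain, it has a positive troponin): it requires imaging.
By R16 (it requires imaging, it has marker T, it has marker G): it is classified as Q.
By R19 (it is classified as Q): it satisfies condition H.
By R21 (it meets criterion A): it is tagged F.
By R8 (it is tagged F): it is tagged W.
By R3 (it is tagged W, it has chest pain, it is classified as D): it has attribute M.
By R22 (it has attribute M): it has attribute E.
By R14 (it has attribute E, it is stable, it has marker G): it is flagged urgent.
By R13 (it is flagged urgent, it satisfies condition H): it carries flag J.

Yes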